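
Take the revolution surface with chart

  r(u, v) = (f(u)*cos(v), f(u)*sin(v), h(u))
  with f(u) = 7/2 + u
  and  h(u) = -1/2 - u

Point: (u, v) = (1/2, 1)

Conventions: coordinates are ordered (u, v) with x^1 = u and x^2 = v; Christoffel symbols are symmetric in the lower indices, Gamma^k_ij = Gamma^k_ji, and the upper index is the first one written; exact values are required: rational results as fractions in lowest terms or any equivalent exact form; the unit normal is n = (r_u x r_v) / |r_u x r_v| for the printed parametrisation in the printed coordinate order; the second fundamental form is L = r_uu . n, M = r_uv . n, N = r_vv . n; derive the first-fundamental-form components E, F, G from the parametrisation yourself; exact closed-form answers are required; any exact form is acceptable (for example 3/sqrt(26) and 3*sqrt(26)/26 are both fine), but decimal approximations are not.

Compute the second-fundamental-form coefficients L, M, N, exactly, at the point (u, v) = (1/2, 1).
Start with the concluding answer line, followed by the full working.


Answer: L = 0, M = 0, N = -2*sqrt(2)

f = 4, f' = 1, f'' = 0, h' = -1, h'' = 0
E = 2, F = 0, G = 16; answer radicand W^2 = 2
unnormalised second-form numerators: l = 0, m = 0, n = -4; L = l/sqrt(2), and similarly M = m/sqrt(W^2), N = n/sqrt(W^2)


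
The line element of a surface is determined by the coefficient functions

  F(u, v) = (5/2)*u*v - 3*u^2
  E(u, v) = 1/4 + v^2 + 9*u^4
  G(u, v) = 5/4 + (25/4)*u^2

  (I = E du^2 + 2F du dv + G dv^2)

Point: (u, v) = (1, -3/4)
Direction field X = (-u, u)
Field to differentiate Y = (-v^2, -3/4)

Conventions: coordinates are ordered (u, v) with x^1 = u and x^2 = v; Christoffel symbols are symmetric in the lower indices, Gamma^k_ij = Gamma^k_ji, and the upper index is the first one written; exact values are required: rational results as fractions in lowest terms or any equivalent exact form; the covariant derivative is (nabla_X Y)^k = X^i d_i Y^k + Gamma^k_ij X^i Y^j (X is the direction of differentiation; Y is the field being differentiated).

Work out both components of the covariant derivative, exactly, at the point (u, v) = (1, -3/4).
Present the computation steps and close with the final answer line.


E = 157/16, F = -39/8, G = 15/2 at the point
E_u = 36, E_v = -3/2, F_u = -63/8, F_v = 5/2, G_u = 25/2, G_v = 0
EG - F^2 = 3189/64;  g^inv = (64/3189) * [[15/2, 39/8], [39/8, 157/16]]
first-kind symbols [ij,l] = (1/2)(d_i g_jl + d_j g_il - d_l g_ij): [uu,u] = E_u/2 = 18, [uu,v] = F_u - E_v/2 = -57/8, [uv,u] = E_v/2 = -3/4, [uv,v] = G_u/2 = 25/4, [vv,u] = F_v - G_u/2 = -15/4, [vv,v] = G_v/2 = 0
Gamma^u_ij = (G*[ij,u] - F*[ij,v])/(EG - F^2), Gamma^v_ij = (E*[ij,v] - F*[ij,u])/(EG - F^2)
Gamma_uuu = 2139/1063, Gamma_uuv = 530/1063, Gamma_uvv = -600/1063, Gamma_vuu = 761/2126, Gamma_vuv = 3691/3189, Gamma_vvv = -390/1063
X = (-1, 1), Y = (-9/16, -3/4) at the point

Answer: (nabla_X Y)^u = 53553/17008, (nabla_X Y)^v = 23591/34016


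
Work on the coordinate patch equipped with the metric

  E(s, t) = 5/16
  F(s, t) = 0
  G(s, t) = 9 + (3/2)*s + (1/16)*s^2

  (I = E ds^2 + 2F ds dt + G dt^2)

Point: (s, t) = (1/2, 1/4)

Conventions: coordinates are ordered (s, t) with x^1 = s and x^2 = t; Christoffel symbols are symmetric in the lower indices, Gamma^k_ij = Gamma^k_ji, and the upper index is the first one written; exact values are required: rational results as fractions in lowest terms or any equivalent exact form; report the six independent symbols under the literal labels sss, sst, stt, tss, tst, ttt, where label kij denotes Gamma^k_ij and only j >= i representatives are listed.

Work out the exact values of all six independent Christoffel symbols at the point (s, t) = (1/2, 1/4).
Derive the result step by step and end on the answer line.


E = 5/16, F = 0, G = 625/64 at the point
E_s = 0, E_t = 0, F_s = 0, F_t = 0, G_s = 25/16, G_t = 0
EG - F^2 = 3125/1024;  g^inv = (1024/3125) * [[625/64, 0], [0, 5/16]]
first-kind symbols [ij,l] = (1/2)(d_i g_jl + d_j g_il - d_l g_ij): [ss,s] = E_s/2 = 0, [ss,t] = F_s - E_t/2 = 0, [st,s] = E_t/2 = 0, [st,t] = G_s/2 = 25/32, [tt,s] = F_t - G_s/2 = -25/32, [tt,t] = G_t/2 = 0
Gamma^s_ij = (G*[ij,s] - F*[ij,t])/(EG - F^2), Gamma^t_ij = (E*[ij,t] - F*[ij,s])/(EG - F^2)

Answer: Gamma_sss = 0, Gamma_sst = 0, Gamma_stt = -5/2, Gamma_tss = 0, Gamma_tst = 2/25, Gamma_ttt = 0


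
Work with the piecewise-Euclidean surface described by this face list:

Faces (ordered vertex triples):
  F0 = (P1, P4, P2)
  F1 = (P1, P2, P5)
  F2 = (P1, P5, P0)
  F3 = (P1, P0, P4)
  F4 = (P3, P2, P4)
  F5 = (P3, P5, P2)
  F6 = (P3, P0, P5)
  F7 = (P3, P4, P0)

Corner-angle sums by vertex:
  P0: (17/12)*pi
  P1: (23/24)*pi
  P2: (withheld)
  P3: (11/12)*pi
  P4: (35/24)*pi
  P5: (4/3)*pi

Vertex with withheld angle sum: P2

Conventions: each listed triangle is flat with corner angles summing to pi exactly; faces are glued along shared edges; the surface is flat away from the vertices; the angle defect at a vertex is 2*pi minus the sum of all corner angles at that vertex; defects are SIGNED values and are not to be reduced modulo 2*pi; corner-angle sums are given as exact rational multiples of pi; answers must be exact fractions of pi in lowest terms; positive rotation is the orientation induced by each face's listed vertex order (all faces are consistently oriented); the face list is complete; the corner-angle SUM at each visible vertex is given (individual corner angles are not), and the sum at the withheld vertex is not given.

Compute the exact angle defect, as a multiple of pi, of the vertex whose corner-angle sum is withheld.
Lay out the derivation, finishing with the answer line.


V = 6, E = 12, F = 8; chi = V - E + F = 2
Gauss-Bonnet: total defect = 2*pi*chi = 4*pi; visible defects sum to (47/12)*pi

Answer: defect(P2) = pi/12


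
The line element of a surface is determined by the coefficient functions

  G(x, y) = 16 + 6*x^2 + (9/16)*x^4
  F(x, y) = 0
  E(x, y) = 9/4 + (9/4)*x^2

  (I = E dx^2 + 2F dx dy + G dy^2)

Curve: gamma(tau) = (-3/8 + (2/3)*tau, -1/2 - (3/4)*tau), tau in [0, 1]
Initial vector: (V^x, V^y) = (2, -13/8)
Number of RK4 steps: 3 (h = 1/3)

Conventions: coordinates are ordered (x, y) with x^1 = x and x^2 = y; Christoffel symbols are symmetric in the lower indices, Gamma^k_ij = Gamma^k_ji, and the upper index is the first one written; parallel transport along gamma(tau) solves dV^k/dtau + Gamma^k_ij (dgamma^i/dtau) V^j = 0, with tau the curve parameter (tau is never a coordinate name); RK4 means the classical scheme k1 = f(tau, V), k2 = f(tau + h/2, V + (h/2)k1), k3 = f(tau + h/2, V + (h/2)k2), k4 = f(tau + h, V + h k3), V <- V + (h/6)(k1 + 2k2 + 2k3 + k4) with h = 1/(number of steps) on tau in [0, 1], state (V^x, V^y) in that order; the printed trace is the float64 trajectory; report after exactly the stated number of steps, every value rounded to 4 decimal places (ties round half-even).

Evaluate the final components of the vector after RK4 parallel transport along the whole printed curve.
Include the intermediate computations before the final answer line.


gamma'(tau) = (2/3, -3/4); f(tau, V)^k = -Gamma^k_ij(gamma(tau)) gamma'^i(tau) V^j; h = 1/3; intermediate values shown to 6 dp
curve data and Christoffel symbols at the stage parameters:
  tau = 0.000000: gamma = (-0.375000, -0.500000), gamma' = (0.666667, -0.750000); Gamma_xxx = -0.328767, Gamma_xxy = 0.000000, Gamma_xyy = 0.899829, Gamma_yxx = 0.000000, Gamma_yxy = -0.137012, Gamma_yyy = 0.000000
  tau = 0.166667: gamma = (-0.263889, -0.625000), gamma' = (0.666667, -0.750000); Gamma_xxx = -0.246709, Gamma_xxy = 0.000000, Gamma_xyy = 0.666480, Gamma_yxx = 0.000000, Gamma_yxy = -0.097683, Gamma_yyy = 0.000000
  tau = 0.333333: gamma = (-0.152778, -0.750000), gamma' = (0.666667, -0.750000); Gamma_xxx = -0.149293, Gamma_xxy = 0.000000, Gamma_xyy = 0.399857, Gamma_yxx = 0.000000, Gamma_yxy = -0.057042, Gamma_yyy = 0.000000
  tau = 0.500000: gamma = (-0.041667, -0.875000), gamma' = (0.666667, -0.750000); Gamma_xxx = -0.041594, Gamma_xxy = 0.000000, Gamma_xyy = 0.110955, Gamma_yxx = 0.000000, Gamma_yxy = -0.015620, Gamma_yyy = 0.000000
  tau = 0.666667: gamma = (0.069444, -1.000000), gamma' = (0.666667, -0.750000); Gamma_xxx = 0.069111, Gamma_xxy = 0.000000, Gamma_xyy = -0.184463, Gamma_yxx = 0.000000, Gamma_yxy = 0.026018, Gamma_yyy = 0.000000
  tau = 0.833333: gamma = (0.180556, -1.125000), gamma' = (0.666667, -0.750000); Gamma_xxx = 0.174855, Gamma_xxy = 0.000000, Gamma_xyy = -0.469131, Gamma_yxx = 0.000000, Gamma_yxy = 0.067297, Gamma_yyy = 0.000000
  tau = 1.000000: gamma = (0.291667, -1.250000), gamma' = (0.666667, -0.750000); Gamma_xxx = 0.268800, Gamma_xxy = 0.000000, Gamma_xyy = -0.728233, Gamma_yxx = 0.000000, Gamma_yxy = 0.107658, Gamma_yyy = 0.000000
step 0: V^x = 2.0000, V^y = -1.6250
step 1: k1 = (-0.658310, -0.353949), k2 = (-0.530861, -0.248151), k3 = (-0.518553, -0.248559), k4 = (-0.330319, -0.143114); V <- V + (h/6)(k1 + 2k2 + 2k3 + k4): V^x = 1.8285, V^y = -1.7078
step 2: k1 = (-0.330173, -0.143169), k2 = (-0.094925, -0.038808), k3 = (-0.092391, -0.039086), k4 = (0.155246, 0.064928); V <- V + (h/6)(k1 + 2k2 + 2k3 + k4): V^x = 1.7979, V^y = -1.7208
step 3: k1 = (0.155230, 0.064932), k2 = (0.389052, 0.168771), k3 = (0.378420, 0.169961), k4 = (0.564123, 0.274796); V <- V + (h/6)(k1 + 2k2 + 2k3 + k4): V^x = 1.9232, V^y = -1.6643

Answer: V^x = 1.9232, V^y = -1.6643


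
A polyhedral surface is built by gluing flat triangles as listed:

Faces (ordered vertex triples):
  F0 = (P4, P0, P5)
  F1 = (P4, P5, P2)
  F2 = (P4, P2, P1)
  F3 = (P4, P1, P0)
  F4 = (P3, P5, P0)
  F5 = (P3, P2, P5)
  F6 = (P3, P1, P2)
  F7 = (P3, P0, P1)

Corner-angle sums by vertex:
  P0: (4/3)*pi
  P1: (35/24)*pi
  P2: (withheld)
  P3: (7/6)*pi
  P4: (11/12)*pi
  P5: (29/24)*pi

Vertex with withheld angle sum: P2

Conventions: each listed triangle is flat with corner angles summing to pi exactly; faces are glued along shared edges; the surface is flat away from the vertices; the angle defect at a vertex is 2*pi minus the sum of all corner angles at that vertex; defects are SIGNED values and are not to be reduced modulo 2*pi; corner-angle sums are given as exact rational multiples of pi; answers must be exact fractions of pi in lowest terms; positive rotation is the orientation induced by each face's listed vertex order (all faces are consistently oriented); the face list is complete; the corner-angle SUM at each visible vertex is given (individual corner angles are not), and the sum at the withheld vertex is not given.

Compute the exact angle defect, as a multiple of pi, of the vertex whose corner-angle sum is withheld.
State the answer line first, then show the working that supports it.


Answer: defect(P2) = pi/12

V = 6, E = 12, F = 8; chi = V - E + F = 2
Gauss-Bonnet: total defect = 2*pi*chi = 4*pi; visible defects sum to (47/12)*pi


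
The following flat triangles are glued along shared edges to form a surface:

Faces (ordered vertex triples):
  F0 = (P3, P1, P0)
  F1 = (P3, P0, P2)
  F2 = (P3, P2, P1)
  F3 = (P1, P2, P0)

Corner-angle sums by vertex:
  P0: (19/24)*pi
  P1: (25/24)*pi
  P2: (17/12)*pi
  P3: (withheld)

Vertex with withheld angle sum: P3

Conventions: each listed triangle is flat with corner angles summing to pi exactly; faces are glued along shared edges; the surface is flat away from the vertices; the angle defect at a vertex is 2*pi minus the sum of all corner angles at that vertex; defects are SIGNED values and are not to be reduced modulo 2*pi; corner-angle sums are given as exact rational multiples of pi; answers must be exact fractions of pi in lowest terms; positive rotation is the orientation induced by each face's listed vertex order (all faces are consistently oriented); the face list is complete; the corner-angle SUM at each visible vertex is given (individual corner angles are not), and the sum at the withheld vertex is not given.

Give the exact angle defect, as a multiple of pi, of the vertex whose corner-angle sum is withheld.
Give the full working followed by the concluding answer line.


V = 4, E = 6, F = 4; chi = V - E + F = 2
Gauss-Bonnet: total defect = 2*pi*chi = 4*pi; visible defects sum to (11/4)*pi

Answer: defect(P3) = (5/4)*pi


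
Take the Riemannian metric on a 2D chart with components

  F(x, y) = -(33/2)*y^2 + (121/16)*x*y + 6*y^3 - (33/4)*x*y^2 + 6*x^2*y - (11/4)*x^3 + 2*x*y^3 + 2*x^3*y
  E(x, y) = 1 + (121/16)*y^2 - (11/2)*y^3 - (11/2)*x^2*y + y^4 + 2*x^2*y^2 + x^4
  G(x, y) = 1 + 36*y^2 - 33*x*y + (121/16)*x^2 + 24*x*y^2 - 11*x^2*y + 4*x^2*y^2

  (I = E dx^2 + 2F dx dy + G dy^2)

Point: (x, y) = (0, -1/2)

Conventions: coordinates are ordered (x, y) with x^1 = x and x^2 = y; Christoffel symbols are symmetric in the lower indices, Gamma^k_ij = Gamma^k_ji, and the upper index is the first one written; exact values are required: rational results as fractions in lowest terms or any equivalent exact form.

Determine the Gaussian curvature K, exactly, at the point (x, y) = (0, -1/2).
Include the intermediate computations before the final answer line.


E = 233/64, F = -39/8, G = 10, EG - F^2 = 809/64 at the point
E_x = 0, E_y = -195/16, F_x = -195/32, F_y = 21, G_x = 45/2, G_y = -36
E_yy = 277/8, F_xy = 277/16, G_xx = 225/8
K follows from Brioschi's formula, (det M1 - det M2)/(EG - F^2)^2.
M1 = [[-E_yy/2 + F_xy - G_xx/2, E_x/2, F_x - E_y/2], [F_y - G_x/2, E, F], [G_y/2, F, G]] = [[-225/16, 0, 0], [39/4, 233/64, -39/8], [-18, -39/8, 10]]; det M1 = -182025/1024
M2 = [[0, E_y/2, G_x/2], [E_y/2, E, F], [G_x/2, F, G]] = [[0, -195/32, 45/4], [-195/32, 233/64, -39/8], [45/4, -39/8, 10]]; det M2 = -167625/1024
det M1 - det M2 = -225/16; K = -225/16 / (809/64)^2 = -57600/654481

Answer: K = -57600/654481


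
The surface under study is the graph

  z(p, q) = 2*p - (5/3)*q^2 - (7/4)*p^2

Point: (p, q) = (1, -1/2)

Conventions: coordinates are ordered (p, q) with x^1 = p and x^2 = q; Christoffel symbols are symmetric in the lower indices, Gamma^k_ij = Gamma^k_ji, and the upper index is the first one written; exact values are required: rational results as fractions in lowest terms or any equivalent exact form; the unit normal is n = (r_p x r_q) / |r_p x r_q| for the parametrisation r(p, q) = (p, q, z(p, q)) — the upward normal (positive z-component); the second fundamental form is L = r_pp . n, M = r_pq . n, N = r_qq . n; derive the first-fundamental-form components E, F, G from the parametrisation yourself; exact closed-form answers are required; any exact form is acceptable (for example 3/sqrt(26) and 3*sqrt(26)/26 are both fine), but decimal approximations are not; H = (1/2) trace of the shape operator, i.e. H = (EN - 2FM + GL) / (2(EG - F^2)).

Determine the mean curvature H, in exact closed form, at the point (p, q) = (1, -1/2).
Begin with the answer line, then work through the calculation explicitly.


Answer: H = -2598*sqrt(217)/47089

z_p = -3/2, z_q = 5/3, z_pp = -7/2, z_pq = 0, z_qq = -10/3
E = 13/4, F = -5/2, G = 34/9; answer radicand W^2 = 217/36
unnormalised second-form numerators: l = -7/2, m = 0, n = -10/3; L = l/sqrt(217/36), and similarly M = m/sqrt(W^2), N = n/sqrt(W^2)
H = (E*n - 2*F*m + G*l) / (2*(EG - F^2)*sqrt(W^2)); E*n - 2*F*m + G*l = -433/18, EG - F^2 = 217/36, so H = (-433/217)/sqrt(217/36)


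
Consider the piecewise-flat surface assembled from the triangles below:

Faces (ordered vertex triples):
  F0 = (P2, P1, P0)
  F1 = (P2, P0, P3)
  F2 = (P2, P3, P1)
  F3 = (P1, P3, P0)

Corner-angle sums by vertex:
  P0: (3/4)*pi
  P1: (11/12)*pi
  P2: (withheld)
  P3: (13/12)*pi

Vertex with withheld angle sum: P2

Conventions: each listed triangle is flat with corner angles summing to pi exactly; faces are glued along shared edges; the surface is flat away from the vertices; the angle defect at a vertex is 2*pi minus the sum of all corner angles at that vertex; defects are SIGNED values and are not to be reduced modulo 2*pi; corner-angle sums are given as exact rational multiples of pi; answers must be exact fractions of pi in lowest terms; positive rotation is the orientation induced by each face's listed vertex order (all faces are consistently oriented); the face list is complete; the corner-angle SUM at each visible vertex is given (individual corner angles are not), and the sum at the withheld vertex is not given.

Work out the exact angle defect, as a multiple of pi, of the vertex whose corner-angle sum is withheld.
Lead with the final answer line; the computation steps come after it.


Answer: defect(P2) = (3/4)*pi

V = 4, E = 6, F = 4; chi = V - E + F = 2
Gauss-Bonnet: total defect = 2*pi*chi = 4*pi; visible defects sum to (13/4)*pi


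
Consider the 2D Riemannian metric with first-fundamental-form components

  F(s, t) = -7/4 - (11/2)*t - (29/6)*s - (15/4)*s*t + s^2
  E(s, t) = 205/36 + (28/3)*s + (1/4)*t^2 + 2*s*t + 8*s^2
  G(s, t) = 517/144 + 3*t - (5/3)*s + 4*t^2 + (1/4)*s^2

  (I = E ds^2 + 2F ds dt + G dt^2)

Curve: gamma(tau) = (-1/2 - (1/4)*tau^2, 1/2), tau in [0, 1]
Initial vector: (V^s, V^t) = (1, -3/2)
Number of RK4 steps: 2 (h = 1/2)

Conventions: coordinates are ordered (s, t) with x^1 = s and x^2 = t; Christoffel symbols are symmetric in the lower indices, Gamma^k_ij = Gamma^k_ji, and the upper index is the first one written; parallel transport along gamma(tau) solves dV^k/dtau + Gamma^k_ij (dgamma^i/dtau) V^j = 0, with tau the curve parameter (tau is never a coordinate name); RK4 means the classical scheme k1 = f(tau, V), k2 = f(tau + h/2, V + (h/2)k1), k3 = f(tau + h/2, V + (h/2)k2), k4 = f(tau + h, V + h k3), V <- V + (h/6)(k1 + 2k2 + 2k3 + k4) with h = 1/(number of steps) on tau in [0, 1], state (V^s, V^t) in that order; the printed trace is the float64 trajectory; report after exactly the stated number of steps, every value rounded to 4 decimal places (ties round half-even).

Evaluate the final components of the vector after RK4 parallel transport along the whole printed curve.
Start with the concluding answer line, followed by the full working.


Answer: V^s = 1.1085, V^t = -1.7181

gamma'(tau) = (-(1/2)*tau, 0); f(tau, V)^k = -Gamma^k_ij(gamma(tau)) gamma'^i(tau) V^j; h = 1/2; intermediate values shown to 6 dp
curve data and Christoffel symbols at the stage parameters:
  tau = 0.000000: gamma = (-0.500000, 0.500000), gamma' = (0.000000, 0.000000); Gamma_sss = 0.091423, Gamma_sst = -0.201134, Gamma_stt = -0.895958, Gamma_tss = -1.037979, Gamma_tst = -0.162968, Gamma_ttt = 0.386105
  tau = 0.250000: gamma = (-0.515625, 0.500000), gamma' = (-0.125000, 0.000000); Gamma_sss = 0.093010, Gamma_sst = -0.201177, Gamma_stt = -0.897718, Gamma_tss = -1.037163, Gamma_tst = -0.159373, Gamma_ttt = 0.399671
  tau = 0.500000: gamma = (-0.562500, 0.500000), gamma' = (-0.250000, 0.000000); Gamma_sss = 0.097811, Gamma_sst = -0.201348, Gamma_stt = -0.903202, Gamma_tss = -1.035013, Gamma_tst = -0.148665, Gamma_ttt = 0.440354
  tau = 0.750000: gamma = (-0.640625, 0.500000), gamma' = (-0.375000, 0.000000); Gamma_sss = 0.105908, Gamma_sst = -0.201778, Gamma_stt = -0.913021, Gamma_tss = -1.032421, Gamma_tst = -0.131055, Gamma_ttt = 0.508202
  tau = 1.000000: gamma = (-0.750000, 0.500000), gamma' = (-0.500000, 0.000000); Gamma_sss = 0.117337, Gamma_sst = -0.202702, Gamma_stt = -0.928145, Gamma_tss = -1.030848, Gamma_tst = -0.106822, Gamma_ttt = 0.603558
step 0: V^s = 1.0000, V^t = -1.5000
step 1: k1 = (0.000000, 0.000000), k2 = (0.049347, -0.099763), k3 = (0.050118, -0.100865), k4 = (0.103110, -0.207614); V <- V + (h/6)(k1 + 2k2 + 2k3 + k4): V^s = 1.0252, V^t = -1.5507
step 2: k1 = (0.103128, -0.207631), k2 = (0.163006, -0.328121), k3 = (0.165880, -0.332436), k4 = (0.239026, -0.479441); V <- V + (h/6)(k1 + 2k2 + 2k3 + k4): V^s = 1.1085, V^t = -1.7181


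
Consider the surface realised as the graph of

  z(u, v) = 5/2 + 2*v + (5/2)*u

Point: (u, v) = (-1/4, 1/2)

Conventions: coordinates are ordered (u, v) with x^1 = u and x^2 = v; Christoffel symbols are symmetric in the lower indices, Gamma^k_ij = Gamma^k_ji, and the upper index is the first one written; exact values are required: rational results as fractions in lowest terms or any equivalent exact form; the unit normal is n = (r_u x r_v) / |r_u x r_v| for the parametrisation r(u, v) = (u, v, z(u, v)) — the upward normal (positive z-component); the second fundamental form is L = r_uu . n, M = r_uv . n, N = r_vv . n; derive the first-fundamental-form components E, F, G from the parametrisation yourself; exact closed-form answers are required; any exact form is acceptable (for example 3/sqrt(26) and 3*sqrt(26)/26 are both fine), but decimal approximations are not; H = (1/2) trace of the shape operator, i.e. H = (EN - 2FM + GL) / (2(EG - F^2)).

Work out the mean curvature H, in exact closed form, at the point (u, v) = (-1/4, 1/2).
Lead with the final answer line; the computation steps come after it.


Answer: H = 0

z_u = 5/2, z_v = 2, z_uu = 0, z_uv = 0, z_vv = 0
E = 29/4, F = 5, G = 5; answer radicand W^2 = 45/4
unnormalised second-form numerators: l = 0, m = 0, n = 0; L = l/sqrt(45/4), and similarly M = m/sqrt(W^2), N = n/sqrt(W^2)
H = (E*n - 2*F*m + G*l) / (2*(EG - F^2)*sqrt(W^2)); E*n - 2*F*m + G*l = 0, EG - F^2 = 45/4, so H = (0)/sqrt(45/4)


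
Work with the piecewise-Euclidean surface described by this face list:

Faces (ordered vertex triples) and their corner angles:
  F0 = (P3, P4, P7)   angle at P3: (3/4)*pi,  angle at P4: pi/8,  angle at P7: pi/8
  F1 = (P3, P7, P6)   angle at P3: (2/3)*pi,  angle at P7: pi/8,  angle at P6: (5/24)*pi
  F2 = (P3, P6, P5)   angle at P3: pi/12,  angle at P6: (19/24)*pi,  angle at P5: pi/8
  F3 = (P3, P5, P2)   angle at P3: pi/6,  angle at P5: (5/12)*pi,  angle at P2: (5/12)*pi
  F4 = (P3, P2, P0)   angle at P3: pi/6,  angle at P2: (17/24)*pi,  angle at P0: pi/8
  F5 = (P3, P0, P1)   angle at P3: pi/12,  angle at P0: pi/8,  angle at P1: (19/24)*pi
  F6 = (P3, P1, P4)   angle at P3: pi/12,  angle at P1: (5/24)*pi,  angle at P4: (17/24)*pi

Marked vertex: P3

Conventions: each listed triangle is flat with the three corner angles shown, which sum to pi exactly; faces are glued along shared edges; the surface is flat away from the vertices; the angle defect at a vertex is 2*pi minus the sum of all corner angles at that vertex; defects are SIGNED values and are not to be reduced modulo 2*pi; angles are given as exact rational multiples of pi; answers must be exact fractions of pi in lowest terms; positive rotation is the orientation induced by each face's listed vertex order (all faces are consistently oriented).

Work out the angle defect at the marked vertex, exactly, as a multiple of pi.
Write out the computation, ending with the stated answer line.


Sum of corner angles at P3: 2*pi
defect = 2*pi - 2*pi

Answer: defect(P3) = 0


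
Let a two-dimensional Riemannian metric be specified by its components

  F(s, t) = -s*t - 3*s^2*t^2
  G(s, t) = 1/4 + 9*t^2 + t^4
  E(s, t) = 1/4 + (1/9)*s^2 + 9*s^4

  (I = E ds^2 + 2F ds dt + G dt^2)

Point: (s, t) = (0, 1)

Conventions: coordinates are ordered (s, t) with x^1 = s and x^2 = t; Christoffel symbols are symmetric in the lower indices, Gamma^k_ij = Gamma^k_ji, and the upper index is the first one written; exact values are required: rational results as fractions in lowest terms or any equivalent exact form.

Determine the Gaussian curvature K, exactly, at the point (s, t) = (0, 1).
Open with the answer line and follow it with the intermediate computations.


Answer: K = 48/1681

E = 1/4, F = 0, G = 41/4, EG - F^2 = 41/16 at the point
E_s = 0, E_t = 0, F_s = -1, F_t = 0, G_s = 0, G_t = 22
E_tt = 0, F_st = -1, G_ss = 0
The intrinsic route: Brioschi's K = (det M1 - det M2)/(EG - F^2)^2.
M1 = [[-E_tt/2 + F_st - G_ss/2, E_s/2, F_s - E_t/2], [F_t - G_s/2, E, F], [G_t/2, F, G]] = [[-1, 0, -1], [0, 1/4, 0], [11, 0, 41/4]]; det M1 = 3/16
M2 = [[0, E_t/2, G_s/2], [E_t/2, E, F], [G_s/2, F, G]] = [[0, 0, 0], [0, 1/4, 0], [0, 0, 41/4]]; det M2 = 0
det M1 - det M2 = 3/16; K = 3/16 / (41/16)^2 = 48/1681


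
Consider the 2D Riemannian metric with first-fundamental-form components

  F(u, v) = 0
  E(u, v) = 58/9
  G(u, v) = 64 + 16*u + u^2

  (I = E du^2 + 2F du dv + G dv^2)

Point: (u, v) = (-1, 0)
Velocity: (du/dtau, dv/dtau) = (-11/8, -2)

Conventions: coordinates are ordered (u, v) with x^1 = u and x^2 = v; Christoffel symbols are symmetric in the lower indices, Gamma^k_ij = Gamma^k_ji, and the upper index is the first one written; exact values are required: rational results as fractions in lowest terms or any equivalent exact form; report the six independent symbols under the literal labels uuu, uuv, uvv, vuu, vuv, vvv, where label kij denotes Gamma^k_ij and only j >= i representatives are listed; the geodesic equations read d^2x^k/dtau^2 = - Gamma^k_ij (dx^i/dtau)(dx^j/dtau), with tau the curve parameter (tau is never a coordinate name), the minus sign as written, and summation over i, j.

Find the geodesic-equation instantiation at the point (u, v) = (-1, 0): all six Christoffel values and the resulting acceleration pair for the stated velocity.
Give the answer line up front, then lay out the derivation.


Answer: Gamma_uuu = 0, Gamma_uuv = 0, Gamma_uvv = -63/58, Gamma_vuu = 0, Gamma_vuv = 1/7, Gamma_vvv = 0; accelerations (d^2u/dtau^2, d^2v/dtau^2) = (126/29, -11/14)

E = 58/9, F = 0, G = 49 at the point
E_u = 0, E_v = 0, F_u = 0, F_v = 0, G_u = 14, G_v = 0
EG - F^2 = 2842/9;  g^inv = (9/2842) * [[49, 0], [0, 58/9]]
first-kind symbols [ij,l] = (1/2)(d_i g_jl + d_j g_il - d_l g_ij): [uu,u] = E_u/2 = 0, [uu,v] = F_u - E_v/2 = 0, [uv,u] = E_v/2 = 0, [uv,v] = G_u/2 = 7, [vv,u] = F_v - G_u/2 = -7, [vv,v] = G_v/2 = 0
Gamma^u_ij = (G*[ij,u] - F*[ij,v])/(EG - F^2), Gamma^v_ij = (E*[ij,v] - F*[ij,u])/(EG - F^2)
Gamma_uuu = 0, Gamma_uuv = 0, Gamma_uvv = -63/58, Gamma_vuu = 0, Gamma_vuv = 1/7, Gamma_vvv = 0
d^2u/dtau^2 = -(Gamma_uuu*(-11/8)^2 + 2*Gamma_uuv*(-11/8)*(-2) + Gamma_uvv*(-2)^2) = 126/29
d^2v/dtau^2 = -(Gamma_vuu*(-11/8)^2 + 2*Gamma_vuv*(-11/8)*(-2) + Gamma_vvv*(-2)^2) = -11/14


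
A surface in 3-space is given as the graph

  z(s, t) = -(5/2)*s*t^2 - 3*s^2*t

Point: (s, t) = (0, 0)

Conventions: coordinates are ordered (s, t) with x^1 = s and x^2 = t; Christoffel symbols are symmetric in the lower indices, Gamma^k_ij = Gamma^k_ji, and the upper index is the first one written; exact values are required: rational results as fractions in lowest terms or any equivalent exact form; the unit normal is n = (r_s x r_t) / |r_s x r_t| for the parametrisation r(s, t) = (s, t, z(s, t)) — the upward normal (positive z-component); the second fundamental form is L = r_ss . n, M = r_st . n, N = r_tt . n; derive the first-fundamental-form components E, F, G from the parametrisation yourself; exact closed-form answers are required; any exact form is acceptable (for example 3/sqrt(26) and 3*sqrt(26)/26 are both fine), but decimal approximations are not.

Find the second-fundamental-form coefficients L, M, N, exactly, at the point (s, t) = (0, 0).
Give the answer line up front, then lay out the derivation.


Answer: L = 0, M = 0, N = 0

z_s = 0, z_t = 0, z_ss = 0, z_st = 0, z_tt = 0
E = 1, F = 0, G = 1; answer radicand W^2 = 1
unnormalised second-form numerators: l = 0, m = 0, n = 0; L = l/sqrt(1), and similarly M = m/sqrt(W^2), N = n/sqrt(W^2)


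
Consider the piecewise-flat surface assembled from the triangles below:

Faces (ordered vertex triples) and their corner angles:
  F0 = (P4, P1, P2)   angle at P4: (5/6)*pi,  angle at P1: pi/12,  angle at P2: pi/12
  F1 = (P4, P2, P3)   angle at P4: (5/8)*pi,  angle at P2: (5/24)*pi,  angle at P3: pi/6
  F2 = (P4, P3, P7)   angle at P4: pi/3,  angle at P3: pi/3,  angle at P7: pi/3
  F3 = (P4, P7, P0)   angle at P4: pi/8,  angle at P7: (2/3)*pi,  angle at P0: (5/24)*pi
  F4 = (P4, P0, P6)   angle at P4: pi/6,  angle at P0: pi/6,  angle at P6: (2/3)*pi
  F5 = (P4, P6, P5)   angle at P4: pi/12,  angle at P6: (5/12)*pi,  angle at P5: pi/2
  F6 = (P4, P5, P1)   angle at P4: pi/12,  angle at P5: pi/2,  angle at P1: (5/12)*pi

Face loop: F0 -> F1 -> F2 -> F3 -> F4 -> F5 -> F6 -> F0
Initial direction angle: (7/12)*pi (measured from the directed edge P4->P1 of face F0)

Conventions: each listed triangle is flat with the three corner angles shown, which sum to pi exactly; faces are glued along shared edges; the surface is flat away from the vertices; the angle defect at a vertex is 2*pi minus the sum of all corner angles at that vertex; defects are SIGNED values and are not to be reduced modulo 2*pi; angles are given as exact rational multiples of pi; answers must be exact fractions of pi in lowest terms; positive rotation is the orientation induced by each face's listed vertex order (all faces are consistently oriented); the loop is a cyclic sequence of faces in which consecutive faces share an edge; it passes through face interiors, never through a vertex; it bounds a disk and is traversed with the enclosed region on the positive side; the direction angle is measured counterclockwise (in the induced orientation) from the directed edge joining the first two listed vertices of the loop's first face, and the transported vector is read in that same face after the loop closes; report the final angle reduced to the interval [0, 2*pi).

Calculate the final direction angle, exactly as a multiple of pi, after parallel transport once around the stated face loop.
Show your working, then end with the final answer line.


enclosed vertex P4: corner angles sum to (9/4)*pi, defect = 2*pi - (9/4)*pi = -pi/4
the final direction is the initial angle plus the enclosed defects, taken mod 2*pi in the induced orientation
final angle = (7/12)*pi - pi/4 = pi/3 (mod 2*pi)

Answer: final direction angle = pi/3


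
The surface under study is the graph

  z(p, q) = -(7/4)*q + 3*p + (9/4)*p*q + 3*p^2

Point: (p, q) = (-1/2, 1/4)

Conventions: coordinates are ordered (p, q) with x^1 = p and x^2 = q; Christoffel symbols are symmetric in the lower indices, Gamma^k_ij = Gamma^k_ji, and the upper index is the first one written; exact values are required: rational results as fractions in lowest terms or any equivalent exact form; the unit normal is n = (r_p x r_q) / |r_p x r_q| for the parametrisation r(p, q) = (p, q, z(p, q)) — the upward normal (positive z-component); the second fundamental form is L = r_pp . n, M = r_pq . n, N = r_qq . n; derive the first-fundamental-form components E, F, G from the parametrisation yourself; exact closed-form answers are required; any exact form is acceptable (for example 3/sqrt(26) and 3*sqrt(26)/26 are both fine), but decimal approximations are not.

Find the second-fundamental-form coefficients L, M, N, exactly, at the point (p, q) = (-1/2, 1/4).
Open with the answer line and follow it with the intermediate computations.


Answer: L = 96*sqrt(2453)/2453, M = 36*sqrt(2453)/2453, N = 0

z_p = 9/16, z_q = -23/8, z_pp = 6, z_pq = 9/4, z_qq = 0
E = 337/256, F = -207/128, G = 593/64; answer radicand W^2 = 2453/256
unnormalised second-form numerators: l = 6, m = 9/4, n = 0; L = l/sqrt(2453/256), and similarly M = m/sqrt(W^2), N = n/sqrt(W^2)


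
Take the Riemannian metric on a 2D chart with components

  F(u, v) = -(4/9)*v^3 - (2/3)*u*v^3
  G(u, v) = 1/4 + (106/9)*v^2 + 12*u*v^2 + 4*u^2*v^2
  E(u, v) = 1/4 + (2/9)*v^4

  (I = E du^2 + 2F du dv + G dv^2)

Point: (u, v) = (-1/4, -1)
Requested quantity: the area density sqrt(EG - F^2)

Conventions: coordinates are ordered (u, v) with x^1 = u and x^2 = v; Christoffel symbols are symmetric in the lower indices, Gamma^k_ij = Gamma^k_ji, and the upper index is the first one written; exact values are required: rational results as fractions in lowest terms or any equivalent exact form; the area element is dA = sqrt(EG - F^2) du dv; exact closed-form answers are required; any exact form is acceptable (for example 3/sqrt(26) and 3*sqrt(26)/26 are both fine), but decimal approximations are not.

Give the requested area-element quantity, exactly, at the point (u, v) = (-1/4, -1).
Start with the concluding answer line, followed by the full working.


Answer: sqrt(EG - F^2) = sqrt(5578)/36

E = 17/36, F = 5/18, G = 167/18; EG - F^2 = 2789/648


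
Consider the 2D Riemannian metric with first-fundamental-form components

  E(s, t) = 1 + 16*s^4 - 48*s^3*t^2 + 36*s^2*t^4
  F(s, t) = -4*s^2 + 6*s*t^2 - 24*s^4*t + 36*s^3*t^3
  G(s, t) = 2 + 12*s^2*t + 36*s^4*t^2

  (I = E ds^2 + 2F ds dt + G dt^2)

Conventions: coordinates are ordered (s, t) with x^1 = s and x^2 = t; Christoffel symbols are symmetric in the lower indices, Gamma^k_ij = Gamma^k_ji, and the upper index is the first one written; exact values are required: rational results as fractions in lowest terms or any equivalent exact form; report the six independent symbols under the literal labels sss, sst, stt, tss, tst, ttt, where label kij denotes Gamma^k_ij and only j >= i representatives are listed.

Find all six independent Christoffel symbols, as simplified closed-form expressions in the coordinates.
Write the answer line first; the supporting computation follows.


Answer: Gamma_sss = (16*s^3 - 36*s^2*t^2 + 18*s*t^4)/(18*s^4*t^2 + 8*s^4 - 24*s^3*t^2 + 18*s^2*t^4 + 6*s^2*t + 1), Gamma_sst = (-24*s^3*t + 36*s^2*t^3)/(18*s^4*t^2 + 8*s^4 - 24*s^3*t^2 + 18*s^2*t^4 + 6*s^2*t + 1), Gamma_stt = (-12*s^4 + 18*s^3*t^2)/(18*s^4*t^2 + 8*s^4 - 24*s^3*t^2 + 18*s^2*t^4 + 6*s^2*t + 1), Gamma_tss = (-24*s^3*t + 18*s^2*t^3 - 4*s + 3*t^2)/(18*s^4*t^2 + 8*s^4 - 24*s^3*t^2 + 18*s^2*t^4 + 6*s^2*t + 1), Gamma_tst = (36*s^3*t^2 + 6*s*t)/(18*s^4*t^2 + 8*s^4 - 24*s^3*t^2 + 18*s^2*t^4 + 6*s^2*t + 1), Gamma_ttt = (18*s^4*t + 3*s^2)/(18*s^4*t^2 + 8*s^4 - 24*s^3*t^2 + 18*s^2*t^4 + 6*s^2*t + 1)

E = 1 + 16*s^4 - 48*s^3*t^2 + 36*s^2*t^4; F = -4*s^2 + 6*s*t^2 - 24*s^4*t + 36*s^3*t^3; G = 2 + 12*s^2*t + 36*s^4*t^2
Gamma^k_ij = (1/2) g^{kl} (d_i g_jl + d_j g_il - d_l g_ij), with g^inv = (1/(EG-F^2)) [[G, -F], [-F, E]]
first partials: E_s = 64*s^3 - 144*s^2*t^2 + 72*s*t^4, E_t = -96*s^3*t + 144*s^2*t^3, F_s = -8*s + 6*t^2 - 96*s^3*t + 108*s^2*t^3, F_t = 12*s*t - 24*s^4 + 108*s^3*t^2, G_s = 24*s*t + 144*s^3*t^2, G_t = 12*s^2 + 72*s^4*t
D = EG - F^2 = 2 + 12*s^2*t + 16*s^4 - 48*s^3*t^2 + 36*s^2*t^4 + 36*s^4*t^2
expanded: Gamma^s_ss = (G E_s - 2F F_s + F E_t)/(2D), Gamma^s_st = (G E_t - F G_s)/(2D), Gamma^s_tt = (2G F_t - G G_s - F G_t)/(2D), Gamma^t_ss = (2E F_s - E E_t - F E_s)/(2D), Gamma^t_st = (E G_s - F E_t)/(2D), Gamma^t_tt = (E G_t - 2F F_t + F G_s)/(2D); substitute and cancel common factors


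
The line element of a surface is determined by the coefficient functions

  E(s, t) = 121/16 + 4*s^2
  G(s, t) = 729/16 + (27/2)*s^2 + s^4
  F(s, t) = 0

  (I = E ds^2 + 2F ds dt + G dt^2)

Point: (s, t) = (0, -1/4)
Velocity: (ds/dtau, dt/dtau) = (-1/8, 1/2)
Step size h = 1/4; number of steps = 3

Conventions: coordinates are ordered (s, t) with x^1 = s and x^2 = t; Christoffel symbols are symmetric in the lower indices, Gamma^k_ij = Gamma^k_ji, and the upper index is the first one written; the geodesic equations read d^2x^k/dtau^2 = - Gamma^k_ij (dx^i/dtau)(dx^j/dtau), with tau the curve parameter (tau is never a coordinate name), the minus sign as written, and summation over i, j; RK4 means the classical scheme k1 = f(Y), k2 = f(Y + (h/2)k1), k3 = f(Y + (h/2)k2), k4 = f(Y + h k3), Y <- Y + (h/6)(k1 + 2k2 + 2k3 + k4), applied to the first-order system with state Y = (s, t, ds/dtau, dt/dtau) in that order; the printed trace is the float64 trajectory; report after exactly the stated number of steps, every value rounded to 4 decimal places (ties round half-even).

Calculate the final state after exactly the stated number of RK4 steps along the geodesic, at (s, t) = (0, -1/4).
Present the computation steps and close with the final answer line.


f(Y) = (ds/dtau, dt/dtau, -Gamma^s_ij Y'^i Y'^j, -Gamma^t_ij Y'^i Y'^j) with the Gammas evaluated at the stage position; h = 0.250000; intermediate values shown to 6 dp
step 0: s = 0.0000, t = -0.2500, ds/dtau = -0.1250, dt/dtau = 0.5000
step 1:
  k1: at (s, t) = (0.000000, -0.250000), (ds/dtau, dt/dtau) = (-0.125000, 0.500000); Gamma_sss = 0.000000, Gamma_sst = 0.000000, Gamma_stt = 0.000000, Gamma_tss = 0.000000, Gamma_tst = 0.000000, Gamma_ttt = 0.000000; k1 = (-0.125000, 0.500000, 0.000000, 0.000000)
  k2: at (s, t) = (-0.015625, -0.187500), (ds/dtau, dt/dtau) = (-0.125000, 0.500000); Gamma_sss = -0.008263, Gamma_sst = 0.000000, Gamma_stt = 0.027890, Gamma_tss = 0.000000, Gamma_tst = -0.004629, Gamma_ttt = 0.000000; k2 = (-0.125000, 0.500000, -0.006843, -0.000579)
  k3: at (s, t) = (-0.015625, -0.187500), (ds/dtau, dt/dtau) = (-0.125855, 0.499928); Gamma_sss = -0.008263, Gamma_sst = 0.000000, Gamma_stt = 0.027890, Gamma_tss = 0.000000, Gamma_tst = -0.004629, Gamma_ttt = 0.000000; k3 = (-0.125855, 0.499928, -0.006840, -0.000583)
  k4: at (s, t) = (-0.031464, -0.125018), (ds/dtau, dt/dtau) = (-0.126710, 0.499854); Gamma_sss = -0.016633, Gamma_sst = 0.000000, Gamma_stt = 0.056146, Gamma_tss = 0.000000, Gamma_tst = -0.009321, Gamma_ttt = 0.000000; k4 = (-0.126710, 0.499854, -0.013761, -0.001181)
  Y <- Y + (h/6)(k1 + 2k2 + 2k3 + k4): s = -0.0314, t = -0.1250, ds/dtau = -0.1267, dt/dtau = 0.4999
step 2:
  k1: at (s, t) = (-0.031393, -0.125012), (ds/dtau, dt/dtau) = (-0.126714, 0.499854); Gamma_sss = -0.016596, Gamma_sst = 0.000000, Gamma_stt = 0.056019, Gamma_tss = 0.000000, Gamma_tst = -0.009300, Gamma_ttt = 0.000000; k1 = (-0.126714, 0.499854, -0.013730, -0.001178)
  k2: at (s, t) = (-0.047232, -0.062530), (ds/dtau, dt/dtau) = (-0.128430, 0.499707); Gamma_sss = -0.024953, Gamma_sst = 0.000000, Gamma_stt = 0.084243, Gamma_tss = 0.000000, Gamma_tst = -0.013990, Gamma_ttt = 0.000000; k2 = (-0.128430, 0.499707, -0.020624, -0.001796)
  k3: at (s, t) = (-0.047446, -0.062549), (ds/dtau, dt/dtau) = (-0.129292, 0.499630); Gamma_sss = -0.025066, Gamma_sst = 0.000000, Gamma_stt = 0.084625, Gamma_tss = 0.000000, Gamma_tst = -0.014053, Gamma_ttt = 0.000000; k3 = (-0.129292, 0.499630, -0.020706, -0.001816)
  k4: at (s, t) = (-0.063715, -0.000105), (ds/dtau, dt/dtau) = (-0.131890, 0.499400); Gamma_sss = -0.033629, Gamma_sst = 0.000000, Gamma_stt = 0.113565, Gamma_tss = 0.000000, Gamma_tst = -0.018867, Gamma_ttt = 0.000000; k4 = (-0.131890, 0.499400, -0.027738, -0.002485)
  Y <- Y + (h/6)(k1 + 2k2 + 2k3 + k4): s = -0.0636, t = -0.0001, ds/dtau = -0.1319, dt/dtau = 0.4994
step 3:
  k1: at (s, t) = (-0.063644, -0.000098), (ds/dtau, dt/dtau) = (-0.131886, 0.499400); Gamma_sss = -0.033591, Gamma_sst = 0.000000, Gamma_stt = 0.113438, Gamma_tss = 0.000000, Gamma_tst = -0.018846, Gamma_ttt = 0.000000; k1 = (-0.131886, 0.499400, -0.027707, -0.002483)
  k2: at (s, t) = (-0.080130, 0.062327), (ds/dtau, dt/dtau) = (-0.135349, 0.499090); Gamma_sss = -0.042239, Gamma_sst = 0.000000, Gamma_stt = 0.142694, Gamma_tss = 0.000000, Gamma_tst = -0.023720, Gamma_ttt = 0.000000; k2 = (-0.135349, 0.499090, -0.034770, -0.003205)
  k3: at (s, t) = (-0.080563, 0.062288), (ds/dtau, dt/dtau) = (-0.136232, 0.499000); Gamma_sss = -0.042466, Gamma_sst = 0.000000, Gamma_stt = 0.143461, Gamma_tss = 0.000000, Gamma_tst = -0.023848, Gamma_ttt = 0.000000; k3 = (-0.136232, 0.499000, -0.034934, -0.003242)
  k4: at (s, t) = (-0.097702, 0.124651), (ds/dtau, dt/dtau) = (-0.140619, 0.498590); Gamma_sss = -0.051418, Gamma_sst = 0.000000, Gamma_stt = 0.173780, Gamma_tss = 0.000000, Gamma_tst = -0.028908, Gamma_ttt = 0.000000; k4 = (-0.140619, 0.498590, -0.042184, -0.004054)
  Y <- Y + (h/6)(k1 + 2k2 + 2k3 + k4): s = -0.0976, t = 0.1247, ds/dtau = -0.1406, dt/dtau = 0.4986

Answer: s = -0.0976, t = 0.1247, ds/dtau = -0.1406, dt/dtau = 0.4986


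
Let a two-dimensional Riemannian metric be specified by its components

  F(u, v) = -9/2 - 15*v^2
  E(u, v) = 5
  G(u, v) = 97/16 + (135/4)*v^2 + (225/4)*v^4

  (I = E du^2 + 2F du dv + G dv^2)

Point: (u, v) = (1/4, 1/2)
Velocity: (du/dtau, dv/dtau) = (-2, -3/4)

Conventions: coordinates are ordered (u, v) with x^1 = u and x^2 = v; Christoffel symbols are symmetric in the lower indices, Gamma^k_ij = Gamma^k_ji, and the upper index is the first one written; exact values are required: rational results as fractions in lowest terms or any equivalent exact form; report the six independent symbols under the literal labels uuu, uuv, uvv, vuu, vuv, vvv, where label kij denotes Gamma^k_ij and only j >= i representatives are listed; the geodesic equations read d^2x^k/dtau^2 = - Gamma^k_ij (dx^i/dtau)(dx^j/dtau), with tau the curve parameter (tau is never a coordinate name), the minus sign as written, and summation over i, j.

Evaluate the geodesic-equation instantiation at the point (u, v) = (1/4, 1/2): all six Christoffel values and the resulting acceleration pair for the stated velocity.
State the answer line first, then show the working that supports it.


Answer: Gamma_uuu = 0, Gamma_uuv = 0, Gamma_uvv = -960/1409, Gamma_vuu = 0, Gamma_vuv = 0, Gamma_vvv = 1980/1409; accelerations (d^2u/dtau^2, d^2v/dtau^2) = (540/1409, -4455/5636)

E = 5, F = -33/4, G = 1153/64 at the point
E_u = 0, E_v = 0, F_u = 0, F_v = -15, G_u = 0, G_v = 495/8
EG - F^2 = 1409/64;  g^inv = (64/1409) * [[1153/64, 33/4], [33/4, 5]]
first-kind symbols [ij,l] = (1/2)(d_i g_jl + d_j g_il - d_l g_ij): [uu,u] = E_u/2 = 0, [uu,v] = F_u - E_v/2 = 0, [uv,u] = E_v/2 = 0, [uv,v] = G_u/2 = 0, [vv,u] = F_v - G_u/2 = -15, [vv,v] = G_v/2 = 495/16
Gamma^u_ij = (G*[ij,u] - F*[ij,v])/(EG - F^2), Gamma^v_ij = (E*[ij,v] - F*[ij,u])/(EG - F^2)
Gamma_uuu = 0, Gamma_uuv = 0, Gamma_uvv = -960/1409, Gamma_vuu = 0, Gamma_vuv = 0, Gamma_vvv = 1980/1409
d^2u/dtau^2 = -(Gamma_uuu*(-2)^2 + 2*Gamma_uuv*(-2)*(-3/4) + Gamma_uvv*(-3/4)^2) = 540/1409
d^2v/dtau^2 = -(Gamma_vuu*(-2)^2 + 2*Gamma_vuv*(-2)*(-3/4) + Gamma_vvv*(-3/4)^2) = -4455/5636
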